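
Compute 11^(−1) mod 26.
Apply the extended Euclidean algorithm to (26, 11), tracking rows (r, s, t) with s·26 + t·11 = r. Each division r_prev = q·r_cur + r_new produces the new row as (previous row) − q·(current row):
  row A: (26, 1, 0)   [1·26 + 0·11 = 26]
  row B: (11, 0, 1)   [0·26 + 1·11 = 11]
  26 = 2·11 + 4   → row C = row A − 2·row B = (4, 1, −2)   [check: 1·26 − 2·11 = 4]
  11 = 2·4 + 3   → row D = row B − 2·row C = (3, −2, 5)   [check: −2·26 + 5·11 = 3]
  4 = 1·3 + 1   → row E = row C − 1·row D = (1, 3, −7)   [check: 3·26 − 7·11 = 1]
  3 = 3·1 + 0   → remainder 0, stop. gcd = 1 (last nonzero row E).
The gcd is 1, so 11 is invertible mod 26. The last nonzero row gives 3·26 − 7·11 = 1, so t = −7. So 11^(−1) ≡ −7 ≡ 19 (mod 26). Verify: 11 · 19 = 209 ≡ 1 (mod 26). ✓

Final answer: 11^(−1) ≡ 19 (mod 26)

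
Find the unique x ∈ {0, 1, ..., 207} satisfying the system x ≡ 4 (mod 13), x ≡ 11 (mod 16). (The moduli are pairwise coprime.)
x ≡ 43 (mod 208); the representative in [0, 208) is 43

The moduli 13, 16 are pairwise coprime, so by the CRT there is a unique solution mod 13·16 = 208.
Solve by successive substitution. Start with x ≡ 4 (mod 13).
  Combine with x ≡ 11 (mod 16): write x = 4 + 13·t and require 4 + 13·t ≡ 11 (mod 16), i.e. 13·t ≡ 11 − 4 ≡ 7 (mod 16). Since 13^(−1) ≡ 5 (mod 16), t ≡ 5·7 ≡ 3 (mod 16). So x ≡ 4 + 13·3 = 43 (mod 208).
Unique solution in [0, 208): x = 43.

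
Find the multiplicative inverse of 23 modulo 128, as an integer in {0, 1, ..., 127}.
23^(−1) ≡ 39 (mod 128)

Apply the extended Euclidean algorithm to (128, 23), tracking rows (r, s, t) with s·128 + t·23 = r. Each division r_prev = q·r_cur + r_new produces the new row as (previous row) − q·(current row):
  row A: (128, 1, 0)   [1·128 + 0·23 = 128]
  row B: (23, 0, 1)   [0·128 + 1·23 = 23]
  128 = 5·23 + 13   → row C = row A − 5·row B = (13, 1, −5)   [check: 1·128 − 5·23 = 13]
  23 = 1·13 + 10   → row D = row B − 1·row C = (10, −1, 6)   [check: −1·128 + 6·23 = 10]
  13 = 1·10 + 3   → row E = row C − 1·row D = (3, 2, −11)   [check: 2·128 − 11·23 = 3]
  10 = 3·3 + 1   → row F = row D − 3·row E = (1, −7, 39)   [check: −7·128 + 39·23 = 1]
  3 = 3·1 + 0   → remainder 0, stop. gcd = 1 (last nonzero row F).
The gcd is 1, so 23 is invertible mod 128. The last nonzero row gives −7·128 + 39·23 = 1, so t = 39. So 23^(−1) ≡ 39 (mod 128). Verify: 23 · 39 = 897 ≡ 1 (mod 128). ✓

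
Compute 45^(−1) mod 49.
45^(−1) ≡ 12 (mod 49)

Apply the extended Euclidean algorithm to (49, 45), tracking rows (r, s, t) with s·49 + t·45 = r. Each division r_prev = q·r_cur + r_new produces the new row as (previous row) − q·(current row):
  row A: (49, 1, 0)   [1·49 + 0·45 = 49]
  row B: (45, 0, 1)   [0·49 + 1·45 = 45]
  49 = 1·45 + 4   → row C = row A − 1·row B = (4, 1, −1)   [check: 1·49 − 1·45 = 4]
  45 = 11·4 + 1   → row D = row B − 11·row C = (1, −11, 12)   [check: −11·49 + 12·45 = 1]
  4 = 4·1 + 0   → remainder 0, stop. gcd = 1 (last nonzero row D).
The gcd is 1, so 45 is invertible mod 49. The last nonzero row gives −11·49 + 12·45 = 1, so t = 12. So 45^(−1) ≡ 12 (mod 49). Verify: 45 · 12 = 540 ≡ 1 (mod 49). ✓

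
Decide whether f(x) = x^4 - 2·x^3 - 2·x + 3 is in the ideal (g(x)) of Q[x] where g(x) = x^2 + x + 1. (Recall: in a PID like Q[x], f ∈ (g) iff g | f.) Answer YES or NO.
NO

In Q[x] the ideal (g) consists of all multiples of g, so f ∈ (g) iff g | f, i.e. iff the remainder of f on division by g is 0. Divide f by g (g is monic, so eliminate the leading term of the running remainder at each step):
  leading term x^4: subtract (x^2)·g(x) = x^4 + x^3 + x^2, leaving -3·x^3 - x^2 - 2·x + 3
  leading term -3·x^3: subtract (-3·x)·g(x) = -3·x^3 - 3·x^2 - 3·x, leaving 2·x^2 + x + 3
  leading term 2·x^2: subtract (2)·g(x) = 2·x^2 + 2·x + 2, leaving 1 - x
The remainder r(x) = 1 - x ≠ 0 (and deg r < deg g), so g ∤ f, i.e. f ∉ (g).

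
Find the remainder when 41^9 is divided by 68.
61

Use repeated squaring. Binary(9) = 1001. Walk through the bits of the exponent 9 left-to-right: at each bit after the leading one, square the running value, then multiply by 41 if the bit is 1 (always reducing mod 68):
  bit 1 = 1 (leading): start with 41.
  bit 2 = 0: square 41^2 = 1681 ≡ 49 (mod 68).
  bit 3 = 0: square 49^2 = 2401 ≡ 21 (mod 68).
  bit 4 = 1: square 21^2 = 441 ≡ 33; bit is 1, so multiply 33·41 = 1353 ≡ 61 (mod 68).
Final value: 41^9 ≡ 61 (mod 68).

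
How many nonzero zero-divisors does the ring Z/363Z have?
In Z/363Z each nonzero element is either a unit (gcd with 363 is 1) or a zero-divisor (gcd > 1). The number of units is φ(363): factorise 363 = 3 · 11^2, so φ(363) = (3 − 1) · (11^2 − 11^1) = 2 · 110 = 220. The nonzero elements number 363 − 1 = 362. Hence the nonzero zero-divisors number 362 − 220 = 142.

Final answer: Z/363Z has 142 nonzero zero-divisors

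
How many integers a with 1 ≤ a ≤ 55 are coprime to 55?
40

The number of a ∈ {1, ..., 55} with gcd(a, 55) = 1 is by definition Euler's totient φ(55). φ is multiplicative, with φ(p^e) = p^e − p^(e−1). Factorise 55 = 5 · 11. Then
  φ(55) = (5 − 1) · (11 − 1) = 4 · 10 = 40.
So there are 40 such integers.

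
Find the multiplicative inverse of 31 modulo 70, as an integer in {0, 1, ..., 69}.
Apply the extended Euclidean algorithm to (70, 31), tracking rows (r, s, t) with s·70 + t·31 = r. Each division r_prev = q·r_cur + r_new produces the new row as (previous row) − q·(current row):
  row A: (70, 1, 0)   [1·70 + 0·31 = 70]
  row B: (31, 0, 1)   [0·70 + 1·31 = 31]
  70 = 2·31 + 8   → row C = row A − 2·row B = (8, 1, −2)   [check: 1·70 − 2·31 = 8]
  31 = 3·8 + 7   → row D = row B − 3·row C = (7, −3, 7)   [check: −3·70 + 7·31 = 7]
  8 = 1·7 + 1   → row E = row C − 1·row D = (1, 4, −9)   [check: 4·70 − 9·31 = 1]
  7 = 7·1 + 0   → remainder 0, stop. gcd = 1 (last nonzero row E).
The gcd is 1, so 31 is invertible mod 70. The last nonzero row gives 4·70 − 9·31 = 1, so t = −9. So 31^(−1) ≡ −9 ≡ 61 (mod 70). Verify: 31 · 61 = 1891 ≡ 1 (mod 70). ✓

Final answer: 31^(−1) ≡ 61 (mod 70)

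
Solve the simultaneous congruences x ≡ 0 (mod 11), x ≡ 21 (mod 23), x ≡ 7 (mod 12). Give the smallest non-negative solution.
The moduli 11, 23, 12 are pairwise coprime, so by the CRT there is a unique solution mod 11·23·12 = 3036.
Solve by successive substitution. Start with x ≡ 0 (mod 11).
  Combine with x ≡ 21 (mod 23): write x = 11·t and require 11·t ≡ 21 (mod 23). Since 11^(−1) ≡ 21 (mod 23), t ≡ 21·21 ≡ 4 (mod 23). So x ≡ 11·4 = 44 (mod 253).
  Combine with x ≡ 7 (mod 12): write x = 44 + 253·t and require 44 + 253·t ≡ 7 (mod 12), i.e. 253·t ≡ 7 − 44 ≡ 11 (mod 12). Since 253^(−1) ≡ 1 (mod 12) (253 ≡ 1 (mod 12)), t ≡ 1·11 ≡ 11 (mod 12). So x ≡ 44 + 253·11 = 2827 (mod 3036).
Unique solution in [0, 3036): x = 2827.

Final answer: x ≡ 2827 (mod 3036); the representative in [0, 3036) is 2827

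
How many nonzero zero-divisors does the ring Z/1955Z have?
Z/1955Z has 546 nonzero zero-divisors

In Z/1955Z each nonzero element is either a unit (gcd with 1955 is 1) or a zero-divisor (gcd > 1). The number of units is φ(1955): factorise 1955 = 5 · 17 · 23, so φ(1955) = (5 − 1) · (17 − 1) · (23 − 1) = 4 · 16 · 22 = 1408. The nonzero elements number 1955 − 1 = 1954. Hence the nonzero zero-divisors number 1954 − 1408 = 546.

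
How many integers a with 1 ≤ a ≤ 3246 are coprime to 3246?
1080

The number of a ∈ {1, ..., 3246} with gcd(a, 3246) = 1 is by definition Euler's totient φ(3246). φ is multiplicative, with φ(p^e) = p^e − p^(e−1). Factorise 3246 = 2 · 3 · 541. Then
  φ(3246) = (2 − 1) · (3 − 1) · (541 − 1) = 1 · 2 · 540 = 1080.
So there are 1080 such integers.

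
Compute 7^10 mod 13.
Use repeated squaring. Binary(10) = 1010. Walk through the bits of the exponent 10 left-to-right: at each bit after the leading one, square the running value, then multiply by 7 if the bit is 1 (always reducing mod 13):
  bit 1 = 1 (leading): start with 7.
  bit 2 = 0: square 7^2 = 49 ≡ 10 (mod 13).
  bit 3 = 1: square 10^2 = 100 ≡ 9; bit is 1, so multiply 9·7 = 63 ≡ 11 (mod 13).
  bit 4 = 0: square 11^2 = 121 ≡ 4 (mod 13).
Final value: 7^10 ≡ 4 (mod 13).

Final answer: 4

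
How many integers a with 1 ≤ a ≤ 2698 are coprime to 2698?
1260

The number of a ∈ {1, ..., 2698} with gcd(a, 2698) = 1 is by definition Euler's totient φ(2698). φ is multiplicative, with φ(p^e) = p^e − p^(e−1). Factorise 2698 = 2 · 19 · 71. Then
  φ(2698) = (2 − 1) · (19 − 1) · (71 − 1) = 1 · 18 · 70 = 1260.
So there are 1260 such integers.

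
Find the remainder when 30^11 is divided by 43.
Use repeated squaring. Binary(11) = 1011. Walk through the bits of the exponent 11 left-to-right: at each bit after the leading one, square the running value, then multiply by 30 if the bit is 1 (always reducing mod 43):
  bit 1 = 1 (leading): start with 30.
  bit 2 = 0: square 30^2 = 900 ≡ 40 (mod 43).
  bit 3 = 1: square 40^2 = 1600 ≡ 9; bit is 1, so multiply 9·30 = 270 ≡ 12 (mod 43).
  bit 4 = 1: square 12^2 = 144 ≡ 15; bit is 1, so multiply 15·30 = 450 ≡ 20 (mod 43).
Final value: 30^11 ≡ 20 (mod 43).

Final answer: 20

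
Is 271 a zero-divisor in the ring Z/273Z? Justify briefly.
NO

gcd(271, 273) = 1, so 271 is a unit in Z/273Z (it has a multiplicative inverse). A unit cannot be a zero-divisor: if 271·b ≡ 0 then multiplying both sides by 271^(−1) gives b ≡ 0. So 271 is not a zero-divisor.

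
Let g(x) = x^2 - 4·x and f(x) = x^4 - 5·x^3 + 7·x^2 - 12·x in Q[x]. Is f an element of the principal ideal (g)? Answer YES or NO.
YES

In Q[x] the ideal (g) consists of all multiples of g, so f ∈ (g) iff g | f, i.e. iff the remainder of f on division by g is 0. Divide f by g (g is monic, so eliminate the leading term of the running remainder at each step):
  leading term x^4: subtract (x^2)·g(x) = x^4 - 4·x^3, leaving -x^3 + 7·x^2 - 12·x
  leading term -x^3: subtract (-x)·g(x) = -x^3 + 4·x^2, leaving 3·x^2 - 12·x
  leading term 3·x^2: subtract (3)·g(x) = 3·x^2 - 12·x, leaving 0
The remainder is 0, so f(x) = g(x) · h(x) with h(x) = x^2 - x + 3. Hence g | f, i.e. f ∈ (g).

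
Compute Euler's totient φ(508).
φ is multiplicative, with φ(p^e) = p^e − p^(e−1). Factorise 508 = 2^2 · 127. Then
  φ(508) = (2^2 − 2^1) · (127 − 1) = 2 · 126 = 252.

Final answer: φ(508) = 252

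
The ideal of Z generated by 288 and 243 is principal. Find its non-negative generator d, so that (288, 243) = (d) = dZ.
(288, 243) = (9); d = 9

In the PID Z, (a, b) is generated by gcd(a, b). Compute gcd(288, 243) with the extended Euclidean algorithm, tracking rows (r, s, t) with s·288 + t·243 = r:
  row A: (288, 1, 0)   [1·288 + 0·243 = 288]
  row B: (243, 0, 1)   [0·288 + 1·243 = 243]
  288 = 1·243 + 45   → row C = row A − 1·row B = (45, 1, −1)   [check: 1·288 − 1·243 = 45]
  243 = 5·45 + 18   → row D = row B − 5·row C = (18, −5, 6)   [check: −5·288 + 6·243 = 18]
  45 = 2·18 + 9   → row E = row C − 2·row D = (9, 11, −13)   [check: 11·288 − 13·243 = 9]
  18 = 2·9 + 0   → remainder 0, stop. gcd = 9 (last nonzero row E).
So gcd(288, 243) = 9, with Bézout identity 11·288 − 13·243 = 9. Containment (⊇): the Bézout identity exhibits 9 as an element of (288, 243), giving (9) ⊆ (288, 243). Containment (⊆): since 9 | 288 and 9 | 243 (288 = 9·32, 243 = 9·27), every Z-linear combination of 288 and 243 is divisible by 9, so (288, 243) ⊆ (9). Therefore (288, 243) = (9), d = 9.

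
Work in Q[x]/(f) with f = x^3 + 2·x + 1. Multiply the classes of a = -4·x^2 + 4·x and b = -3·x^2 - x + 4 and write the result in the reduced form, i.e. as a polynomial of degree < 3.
a · b ≡ -44·x^2 + 20·x + 8 (mod f(x))

First multiply in Q[x] without reducing: a · b = 12·x^4 - 8·x^3 - 20·x^2 + 16·x. Now divide by f(x) = x^3 + 2·x + 1, eliminating the leading term at each step:
  leading term 12·x^4: subtract (12·x)·f(x) = 12·x^4 + 24·x^2 + 12·x, leaving -8·x^3 - 44·x^2 + 4·x
  leading term -8·x^3: subtract (-8)·f(x) = -8·x^3 - 16·x - 8, leaving -44·x^2 + 20·x + 8
The degree is now < 3, so this is the remainder. Hence a · b ≡ -44·x^2 + 20·x + 8 in Q[x]/(f).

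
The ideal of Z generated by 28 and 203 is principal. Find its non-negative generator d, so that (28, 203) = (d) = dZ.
(28, 203) = (7); d = 7

In the PID Z, (a, b) is generated by gcd(a, b). Compute gcd(203, 28) with the extended Euclidean algorithm, tracking rows (r, s, t) with s·203 + t·28 = r:
  row A: (203, 1, 0)   [1·203 + 0·28 = 203]
  row B: (28, 0, 1)   [0·203 + 1·28 = 28]
  203 = 7·28 + 7   → row C = row A − 7·row B = (7, 1, −7)   [check: 1·203 − 7·28 = 7]
  28 = 4·7 + 0   → remainder 0, stop. gcd = 7 (last nonzero row C).
So gcd(28, 203) = 7, with Bézout identity 1·203 − 7·28 = 7. Containment (⊇): the Bézout identity exhibits 7 as an element of (28, 203), giving (7) ⊆ (28, 203). Containment (⊆): since 7 | 28 and 7 | 203 (28 = 7·4, 203 = 7·29), every Z-linear combination of 28 and 203 is divisible by 7, so (28, 203) ⊆ (7). Therefore (28, 203) = (7), d = 7.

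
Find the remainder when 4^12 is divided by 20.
16

Use repeated squaring. Binary(12) = 1100. Walk through the bits of the exponent 12 left-to-right: at each bit after the leading one, square the running value, then multiply by 4 if the bit is 1 (always reducing mod 20):
  bit 1 = 1 (leading): start with 4.
  bit 2 = 1: square 4^2 = 16; bit is 1, so multiply 16·4 = 64 ≡ 4 (mod 20).
  bit 3 = 0: square 4^2 = 16 (mod 20).
  bit 4 = 0: square 16^2 = 256 ≡ 16 (mod 20).
Final value: 4^12 ≡ 16 (mod 20).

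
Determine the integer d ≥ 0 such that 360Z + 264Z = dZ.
(360, 264) = (24); d = 24

In the PID Z, (a, b) is generated by gcd(a, b). Compute gcd(360, 264) with the extended Euclidean algorithm, tracking rows (r, s, t) with s·360 + t·264 = r:
  row A: (360, 1, 0)   [1·360 + 0·264 = 360]
  row B: (264, 0, 1)   [0·360 + 1·264 = 264]
  360 = 1·264 + 96   → row C = row A − 1·row B = (96, 1, −1)   [check: 1·360 − 1·264 = 96]
  264 = 2·96 + 72   → row D = row B − 2·row C = (72, −2, 3)   [check: −2·360 + 3·264 = 72]
  96 = 1·72 + 24   → row E = row C − 1·row D = (24, 3, −4)   [check: 3·360 − 4·264 = 24]
  72 = 3·24 + 0   → remainder 0, stop. gcd = 24 (last nonzero row E).
So gcd(360, 264) = 24, with Bézout identity 3·360 − 4·264 = 24. Containment (⊇): the Bézout identity exhibits 24 as an element of (360, 264), giving (24) ⊆ (360, 264). Containment (⊆): since 24 | 360 and 24 | 264 (360 = 24·15, 264 = 24·11), every Z-linear combination of 360 and 264 is divisible by 24, so (360, 264) ⊆ (24). Therefore (360, 264) = (24), d = 24.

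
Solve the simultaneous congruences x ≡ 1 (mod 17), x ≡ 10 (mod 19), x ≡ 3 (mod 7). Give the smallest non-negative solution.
The moduli 17, 19, 7 are pairwise coprime, so by the CRT there is a unique solution mod 17·19·7 = 2261.
Solve by successive substitution. Start with x ≡ 1 (mod 17).
  Combine with x ≡ 10 (mod 19): write x = 1 + 17·t and require 1 + 17·t ≡ 10 (mod 19), i.e. 17·t ≡ 10 − 1 ≡ 9 (mod 19). Since 17^(−1) ≡ 9 (mod 19), t ≡ 9·9 ≡ 5 (mod 19). So x ≡ 1 + 17·5 = 86 (mod 323).
  Combine with x ≡ 3 (mod 7): write x = 86 + 323·t and require 86 + 323·t ≡ 3 (mod 7), i.e. 323·t ≡ 3 − 86 ≡ 1 (mod 7). Since 323^(−1) ≡ 1 (mod 7) (323 ≡ 1 (mod 7)), t ≡ 1·1 ≡ 1 (mod 7). So x ≡ 86 + 323·1 = 409 (mod 2261).
Unique solution in [0, 2261): x = 409.

Final answer: x ≡ 409 (mod 2261); the representative in [0, 2261) is 409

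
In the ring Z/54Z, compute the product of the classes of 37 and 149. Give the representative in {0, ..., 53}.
5

Reduce the factors first: 149 ≡ 41 (mod 54), so 37 · 149 ≡ 37 · 41 (mod 54). 37 · 41 = 1517. Dividing by 54: 1517 = 28·54 + 5. So (37 · 149) mod 54 = 5.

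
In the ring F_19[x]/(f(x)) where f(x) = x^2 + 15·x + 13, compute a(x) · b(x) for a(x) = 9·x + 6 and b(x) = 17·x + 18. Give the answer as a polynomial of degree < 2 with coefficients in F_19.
Multiply as integer polynomials: a · b = 153·x^2 + 264·x + 108. Reducing coefficients mod 19: a · b ≡ x^2 + 17·x + 13. Now divide by f(x) = x^2 + 15·x + 13 in F_19[x], eliminating the leading term at each step:
  leading term x^2: subtract (1)·f(x) = x^2 + 15·x + 13, leaving 2·x (coefficients mod 19)
The degree is now < 2, so this is the remainder. Hence a · b ≡ 2·x in F_19[x]/(f).

Final answer: a · b ≡ 2·x (mod f(x))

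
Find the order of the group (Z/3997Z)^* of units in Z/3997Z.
|(Z/3997Z)^*| = 3420

(Z/3997Z)^* consists of the classes a with gcd(a, 3997) = 1, so its order is φ(3997). φ is multiplicative, with φ(p^e) = p^e − p^(e−1). Factorise 3997 = 7 · 571. Then
  φ(3997) = (7 − 1) · (571 − 1) = 6 · 570 = 3420.
Thus |(Z/3997Z)^*| = 3420.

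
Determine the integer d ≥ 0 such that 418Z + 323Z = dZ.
(418, 323) = (19); d = 19

In the PID Z, (a, b) is generated by gcd(a, b). Compute gcd(418, 323) with the extended Euclidean algorithm, tracking rows (r, s, t) with s·418 + t·323 = r:
  row A: (418, 1, 0)   [1·418 + 0·323 = 418]
  row B: (323, 0, 1)   [0·418 + 1·323 = 323]
  418 = 1·323 + 95   → row C = row A − 1·row B = (95, 1, −1)   [check: 1·418 − 1·323 = 95]
  323 = 3·95 + 38   → row D = row B − 3·row C = (38, −3, 4)   [check: −3·418 + 4·323 = 38]
  95 = 2·38 + 19   → row E = row C − 2·row D = (19, 7, −9)   [check: 7·418 − 9·323 = 19]
  38 = 2·19 + 0   → remainder 0, stop. gcd = 19 (last nonzero row E).
So gcd(418, 323) = 19, with Bézout identity 7·418 − 9·323 = 19. Containment (⊇): the Bézout identity exhibits 19 as an element of (418, 323), giving (19) ⊆ (418, 323). Containment (⊆): since 19 | 418 and 19 | 323 (418 = 19·22, 323 = 19·17), every Z-linear combination of 418 and 323 is divisible by 19, so (418, 323) ⊆ (19). Therefore (418, 323) = (19), d = 19.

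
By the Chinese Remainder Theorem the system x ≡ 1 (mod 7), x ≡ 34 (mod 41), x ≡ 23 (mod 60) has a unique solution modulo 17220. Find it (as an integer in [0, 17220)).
x ≡ 3683 (mod 17220); the representative in [0, 17220) is 3683

The moduli 7, 41, 60 are pairwise coprime, so by the CRT there is a unique solution mod 7·41·60 = 17220.
Solve by successive substitution. Start with x ≡ 1 (mod 7).
  Combine with x ≡ 34 (mod 41): write x = 1 + 7·t and require 1 + 7·t ≡ 34 (mod 41), i.e. 7·t ≡ 34 − 1 ≡ 33 (mod 41). Since 7^(−1) ≡ 6 (mod 41), t ≡ 6·33 ≡ 34 (mod 41). So x ≡ 1 + 7·34 = 239 (mod 287).
  Combine with x ≡ 23 (mod 60): write x = 239 + 287·t and require 239 + 287·t ≡ 23 (mod 60), i.e. 287·t ≡ 23 − 239 ≡ 24 (mod 60). Since 287^(−1) ≡ 23 (mod 60) (287 ≡ 47 (mod 60)), t ≡ 23·24 ≡ 12 (mod 60). So x ≡ 239 + 287·12 = 3683 (mod 17220).
Unique solution in [0, 17220): x = 3683.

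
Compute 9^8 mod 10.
Use repeated squaring. Binary(8) = 1000. Walk through the bits of the exponent 8 left-to-right: at each bit after the leading one, square the running value, then multiply by 9 if the bit is 1 (always reducing mod 10):
  bit 1 = 1 (leading): start with 9.
  bit 2 = 0: square 9^2 = 81 ≡ 1 (mod 10).
  bit 3 = 0: square 1^2 = 1 (mod 10).
  bit 4 = 0: square 1^2 = 1 (mod 10).
Final value: 9^8 ≡ 1 (mod 10).

Final answer: 1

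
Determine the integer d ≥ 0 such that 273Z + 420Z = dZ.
In the PID Z, (a, b) is generated by gcd(a, b). Compute gcd(420, 273) with the extended Euclidean algorithm, tracking rows (r, s, t) with s·420 + t·273 = r:
  row A: (420, 1, 0)   [1·420 + 0·273 = 420]
  row B: (273, 0, 1)   [0·420 + 1·273 = 273]
  420 = 1·273 + 147   → row C = row A − 1·row B = (147, 1, −1)   [check: 1·420 − 1·273 = 147]
  273 = 1·147 + 126   → row D = row B − 1·row C = (126, −1, 2)   [check: −1·420 + 2·273 = 126]
  147 = 1·126 + 21   → row E = row C − 1·row D = (21, 2, −3)   [check: 2·420 − 3·273 = 21]
  126 = 6·21 + 0   → remainder 0, stop. gcd = 21 (last nonzero row E).
So gcd(273, 420) = 21, with Bézout identity 2·420 − 3·273 = 21. Containment (⊇): the Bézout identity exhibits 21 as an element of (273, 420), giving (21) ⊆ (273, 420). Containment (⊆): since 21 | 273 and 21 | 420 (273 = 21·13, 420 = 21·20), every Z-linear combination of 273 and 420 is divisible by 21, so (273, 420) ⊆ (21). Therefore (273, 420) = (21), d = 21.

Final answer: (273, 420) = (21); d = 21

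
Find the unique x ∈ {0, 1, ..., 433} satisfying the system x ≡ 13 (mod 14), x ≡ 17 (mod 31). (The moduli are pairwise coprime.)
The moduli 14, 31 are pairwise coprime, so by the CRT there is a unique solution mod 14·31 = 434.
Solve by successive substitution. Start with x ≡ 13 (mod 14).
  Combine with x ≡ 17 (mod 31): write x = 13 + 14·t and require 13 + 14·t ≡ 17 (mod 31), i.e. 14·t ≡ 17 − 13 ≡ 4 (mod 31). Since 14^(−1) ≡ 20 (mod 31), t ≡ 20·4 ≡ 18 (mod 31). So x ≡ 13 + 14·18 = 265 (mod 434).
Unique solution in [0, 434): x = 265.

Final answer: x ≡ 265 (mod 434); the representative in [0, 434) is 265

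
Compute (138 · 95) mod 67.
45

Reduce the factors first: 138 ≡ 4, 95 ≡ 28 (mod 67), so 138 · 95 ≡ 4 · 28 (mod 67). 4 · 28 = 112. Dividing by 67: 112 = 1·67 + 45. So (138 · 95) mod 67 = 45.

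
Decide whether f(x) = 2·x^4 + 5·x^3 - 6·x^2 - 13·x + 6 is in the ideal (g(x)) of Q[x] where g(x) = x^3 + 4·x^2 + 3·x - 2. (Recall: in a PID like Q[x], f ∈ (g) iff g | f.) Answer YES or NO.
In Q[x] the ideal (g) consists of all multiples of g, so f ∈ (g) iff g | f, i.e. iff the remainder of f on division by g is 0. Divide f by g (g is monic, so eliminate the leading term of the running remainder at each step):
  leading term 2·x^4: subtract (2·x)·g(x) = 2·x^4 + 8·x^3 + 6·x^2 - 4·x, leaving -3·x^3 - 12·x^2 - 9·x + 6
  leading term -3·x^3: subtract (-3)·g(x) = -3·x^3 - 12·x^2 - 9·x + 6, leaving 0
The remainder is 0, so f(x) = g(x) · h(x) with h(x) = 2·x - 3. Hence g | f, i.e. f ∈ (g).

Final answer: YES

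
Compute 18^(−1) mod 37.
Apply the extended Euclidean algorithm to (37, 18), tracking rows (r, s, t) with s·37 + t·18 = r. Each division r_prev = q·r_cur + r_new produces the new row as (previous row) − q·(current row):
  row A: (37, 1, 0)   [1·37 + 0·18 = 37]
  row B: (18, 0, 1)   [0·37 + 1·18 = 18]
  37 = 2·18 + 1   → row C = row A − 2·row B = (1, 1, −2)   [check: 1·37 − 2·18 = 1]
  18 = 18·1 + 0   → remainder 0, stop. gcd = 1 (last nonzero row C).
The gcd is 1, so 18 is invertible mod 37. The last nonzero row gives 1·37 − 2·18 = 1, so t = −2. So 18^(−1) ≡ −2 ≡ 35 (mod 37). Verify: 18 · 35 = 630 ≡ 1 (mod 37). ✓

Final answer: 18^(−1) ≡ 35 (mod 37)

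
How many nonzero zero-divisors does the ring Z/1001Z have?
In Z/1001Z each nonzero element is either a unit (gcd with 1001 is 1) or a zero-divisor (gcd > 1). The number of units is φ(1001): factorise 1001 = 7 · 11 · 13, so φ(1001) = (7 − 1) · (11 − 1) · (13 − 1) = 6 · 10 · 12 = 720. The nonzero elements number 1001 − 1 = 1000. Hence the nonzero zero-divisors number 1000 − 720 = 280.

Final answer: Z/1001Z has 280 nonzero zero-divisors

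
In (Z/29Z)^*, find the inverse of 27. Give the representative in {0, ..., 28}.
Apply the extended Euclidean algorithm to (29, 27), tracking rows (r, s, t) with s·29 + t·27 = r. Each division r_prev = q·r_cur + r_new produces the new row as (previous row) − q·(current row):
  row A: (29, 1, 0)   [1·29 + 0·27 = 29]
  row B: (27, 0, 1)   [0·29 + 1·27 = 27]
  29 = 1·27 + 2   → row C = row A − 1·row B = (2, 1, −1)   [check: 1·29 − 1·27 = 2]
  27 = 13·2 + 1   → row D = row B − 13·row C = (1, −13, 14)   [check: −13·29 + 14·27 = 1]
  2 = 2·1 + 0   → remainder 0, stop. gcd = 1 (last nonzero row D).
The gcd is 1, so 27 is invertible mod 29. The last nonzero row gives −13·29 + 14·27 = 1, so t = 14. So 27^(−1) ≡ 14 (mod 29). Verify: 27 · 14 = 378 ≡ 1 (mod 29). ✓

Final answer: 27^(−1) ≡ 14 (mod 29)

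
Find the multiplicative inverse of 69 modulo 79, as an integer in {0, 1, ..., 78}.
Apply the extended Euclidean algorithm to (79, 69), tracking rows (r, s, t) with s·79 + t·69 = r. Each division r_prev = q·r_cur + r_new produces the new row as (previous row) − q·(current row):
  row A: (79, 1, 0)   [1·79 + 0·69 = 79]
  row B: (69, 0, 1)   [0·79 + 1·69 = 69]
  79 = 1·69 + 10   → row C = row A − 1·row B = (10, 1, −1)   [check: 1·79 − 1·69 = 10]
  69 = 6·10 + 9   → row D = row B − 6·row C = (9, −6, 7)   [check: −6·79 + 7·69 = 9]
  10 = 1·9 + 1   → row E = row C − 1·row D = (1, 7, −8)   [check: 7·79 − 8·69 = 1]
  9 = 9·1 + 0   → remainder 0, stop. gcd = 1 (last nonzero row E).
The gcd is 1, so 69 is invertible mod 79. The last nonzero row gives 7·79 − 8·69 = 1, so t = −8. So 69^(−1) ≡ −8 ≡ 71 (mod 79). Verify: 69 · 71 = 4899 ≡ 1 (mod 79). ✓

Final answer: 69^(−1) ≡ 71 (mod 79)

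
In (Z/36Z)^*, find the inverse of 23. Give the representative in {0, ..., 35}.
Apply the extended Euclidean algorithm to (36, 23), tracking rows (r, s, t) with s·36 + t·23 = r. Each division r_prev = q·r_cur + r_new produces the new row as (previous row) − q·(current row):
  row A: (36, 1, 0)   [1·36 + 0·23 = 36]
  row B: (23, 0, 1)   [0·36 + 1·23 = 23]
  36 = 1·23 + 13   → row C = row A − 1·row B = (13, 1, −1)   [check: 1·36 − 1·23 = 13]
  23 = 1·13 + 10   → row D = row B − 1·row C = (10, −1, 2)   [check: −1·36 + 2·23 = 10]
  13 = 1·10 + 3   → row E = row C − 1·row D = (3, 2, −3)   [check: 2·36 − 3·23 = 3]
  10 = 3·3 + 1   → row F = row D − 3·row E = (1, −7, 11)   [check: −7·36 + 11·23 = 1]
  3 = 3·1 + 0   → remainder 0, stop. gcd = 1 (last nonzero row F).
The gcd is 1, so 23 is invertible mod 36. The last nonzero row gives −7·36 + 11·23 = 1, so t = 11. So 23^(−1) ≡ 11 (mod 36). Verify: 23 · 11 = 253 ≡ 1 (mod 36). ✓

Final answer: 23^(−1) ≡ 11 (mod 36)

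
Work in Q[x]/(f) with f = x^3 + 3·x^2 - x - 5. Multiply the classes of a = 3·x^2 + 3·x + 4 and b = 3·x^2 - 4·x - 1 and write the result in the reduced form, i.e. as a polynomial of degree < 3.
a · b ≡ 96·x^2 - 4·x - 154 (mod f(x))

First multiply in Q[x] without reducing: a · b = 9·x^4 - 3·x^3 - 3·x^2 - 19·x - 4. Now divide by f(x) = x^3 + 3·x^2 - x - 5, eliminating the leading term at each step:
  leading term 9·x^4: subtract (9·x)·f(x) = 9·x^4 + 27·x^3 - 9·x^2 - 45·x, leaving -30·x^3 + 6·x^2 + 26·x - 4
  leading term -30·x^3: subtract (-30)·f(x) = -30·x^3 - 90·x^2 + 30·x + 150, leaving 96·x^2 - 4·x - 154
The degree is now < 3, so this is the remainder. Hence a · b ≡ 96·x^2 - 4·x - 154 in Q[x]/(f).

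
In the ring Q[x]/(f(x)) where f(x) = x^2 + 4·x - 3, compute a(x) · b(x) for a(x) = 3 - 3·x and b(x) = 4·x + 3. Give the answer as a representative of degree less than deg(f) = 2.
First multiply in Q[x] without reducing: a · b = -12·x^2 + 3·x + 9. Now divide by f(x) = x^2 + 4·x - 3, eliminating the leading term at each step:
  leading term -12·x^2: subtract (-12)·f(x) = -12·x^2 - 48·x + 36, leaving 51·x - 27
The degree is now < 2, so this is the remainder. Hence a · b ≡ 51·x - 27 in Q[x]/(f).

Final answer: a · b ≡ 51·x - 27 (mod f(x))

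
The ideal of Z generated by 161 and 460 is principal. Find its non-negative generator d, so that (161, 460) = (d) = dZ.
In the PID Z, (a, b) is generated by gcd(a, b). Compute gcd(460, 161) with the extended Euclidean algorithm, tracking rows (r, s, t) with s·460 + t·161 = r:
  row A: (460, 1, 0)   [1·460 + 0·161 = 460]
  row B: (161, 0, 1)   [0·460 + 1·161 = 161]
  460 = 2·161 + 138   → row C = row A − 2·row B = (138, 1, −2)   [check: 1·460 − 2·161 = 138]
  161 = 1·138 + 23   → row D = row B − 1·row C = (23, −1, 3)   [check: −1·460 + 3·161 = 23]
  138 = 6·23 + 0   → remainder 0, stop. gcd = 23 (last nonzero row D).
So gcd(161, 460) = 23, with Bézout identity −1·460 + 3·161 = 23. Containment (⊇): the Bézout identity exhibits 23 as an element of (161, 460), giving (23) ⊆ (161, 460). Containment (⊆): since 23 | 161 and 23 | 460 (161 = 23·7, 460 = 23·20), every Z-linear combination of 161 and 460 is divisible by 23, so (161, 460) ⊆ (23). Therefore (161, 460) = (23), d = 23.

Final answer: (161, 460) = (23); d = 23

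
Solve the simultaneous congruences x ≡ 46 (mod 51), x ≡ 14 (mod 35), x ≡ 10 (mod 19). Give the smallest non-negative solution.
x ≡ 17794 (mod 33915); the representative in [0, 33915) is 17794

The moduli 51, 35, 19 are pairwise coprime, so by the CRT there is a unique solution mod 51·35·19 = 33915.
Solve by successive substitution. Start with x ≡ 46 (mod 51).
  Combine with x ≡ 14 (mod 35): write x = 46 + 51·t and require 46 + 51·t ≡ 14 (mod 35), i.e. 51·t ≡ 14 − 46 ≡ 3 (mod 35). Since 51^(−1) ≡ 11 (mod 35) (51 ≡ 16 (mod 35)), t ≡ 11·3 ≡ 33 (mod 35). So x ≡ 46 + 51·33 = 1729 (mod 1785).
  Combine with x ≡ 10 (mod 19): write x = 1729 + 1785·t and require 1729 + 1785·t ≡ 10 (mod 19), i.e. 1785·t ≡ 10 − 1729 ≡ 10 (mod 19). Since 1785^(−1) ≡ 18 (mod 19) (1785 ≡ 18 (mod 19)), t ≡ 18·10 ≡ 9 (mod 19). So x ≡ 1729 + 1785·9 = 17794 (mod 33915).
Unique solution in [0, 33915): x = 17794.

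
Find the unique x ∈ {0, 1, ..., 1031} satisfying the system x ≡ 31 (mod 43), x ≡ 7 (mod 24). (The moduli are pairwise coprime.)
x ≡ 31 (mod 1032); the representative in [0, 1032) is 31

The moduli 43, 24 are pairwise coprime, so by the CRT there is a unique solution mod 43·24 = 1032.
Solve by successive substitution. Start with x ≡ 31 (mod 43).
  Combine with x ≡ 7 (mod 24): write x = 31 + 43·t and require 31 + 43·t ≡ 7 (mod 24), i.e. 43·t ≡ 7 − 31 ≡ 0 (mod 24). Since 43^(−1) ≡ 19 (mod 24) (43 ≡ 19 (mod 24)), t ≡ 19·0 ≡ 0 (mod 24). So x ≡ 31 + 43·0 = 31 (mod 1032).
Unique solution in [0, 1032): x = 31.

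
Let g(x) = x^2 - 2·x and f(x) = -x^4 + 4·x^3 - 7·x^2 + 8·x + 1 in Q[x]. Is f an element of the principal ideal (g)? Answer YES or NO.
In Q[x] the ideal (g) consists of all multiples of g, so f ∈ (g) iff g | f, i.e. iff the remainder of f on division by g is 0. Divide f by g (g is monic, so eliminate the leading term of the running remainder at each step):
  leading term -x^4: subtract (-x^2)·g(x) = -x^4 + 2·x^3, leaving 2·x^3 - 7·x^2 + 8·x + 1
  leading term 2·x^3: subtract (2·x)·g(x) = 2·x^3 - 4·x^2, leaving -3·x^2 + 8·x + 1
  leading term -3·x^2: subtract (-3)·g(x) = -3·x^2 + 6·x, leaving 2·x + 1
The remainder r(x) = 2·x + 1 ≠ 0 (and deg r < deg g), so g ∤ f, i.e. f ∉ (g).

Final answer: NO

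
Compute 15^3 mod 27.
Use repeated squaring. Binary(3) = 11. Walk through the bits of the exponent 3 left-to-right: at each bit after the leading one, square the running value, then multiply by 15 if the bit is 1 (always reducing mod 27):
  bit 1 = 1 (leading): start with 15.
  bit 2 = 1: square 15^2 = 225 ≡ 9; bit is 1, so multiply 9·15 = 135 ≡ 0 (mod 27).
Final value: 15^3 ≡ 0 (mod 27).

Final answer: 0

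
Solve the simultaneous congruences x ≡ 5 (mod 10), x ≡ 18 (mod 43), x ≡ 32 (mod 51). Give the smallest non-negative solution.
x ≡ 18035 (mod 21930); the representative in [0, 21930) is 18035

The moduli 10, 43, 51 are pairwise coprime, so by the CRT there is a unique solution mod 10·43·51 = 21930.
Solve by successive substitution. Start with x ≡ 5 (mod 10).
  Combine with x ≡ 18 (mod 43): write x = 5 + 10·t and require 5 + 10·t ≡ 18 (mod 43), i.e. 10·t ≡ 18 − 5 ≡ 13 (mod 43). Since 10^(−1) ≡ 13 (mod 43), t ≡ 13·13 ≡ 40 (mod 43). So x ≡ 5 + 10·40 = 405 (mod 430).
  Combine with x ≡ 32 (mod 51): write x = 405 + 430·t and require 405 + 430·t ≡ 32 (mod 51), i.e. 430·t ≡ 32 − 405 ≡ 35 (mod 51). Since 430^(−1) ≡ 7 (mod 51) (430 ≡ 22 (mod 51)), t ≡ 7·35 ≡ 41 (mod 51). So x ≡ 405 + 430·41 = 18035 (mod 21930).
Unique solution in [0, 21930): x = 18035.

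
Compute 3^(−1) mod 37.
Apply the extended Euclidean algorithm to (37, 3), tracking rows (r, s, t) with s·37 + t·3 = r. Each division r_prev = q·r_cur + r_new produces the new row as (previous row) − q·(current row):
  row A: (37, 1, 0)   [1·37 + 0·3 = 37]
  row B: (3, 0, 1)   [0·37 + 1·3 = 3]
  37 = 12·3 + 1   → row C = row A − 12·row B = (1, 1, −12)   [check: 1·37 − 12·3 = 1]
  3 = 3·1 + 0   → remainder 0, stop. gcd = 1 (last nonzero row C).
The gcd is 1, so 3 is invertible mod 37. The last nonzero row gives 1·37 − 12·3 = 1, so t = −12. So 3^(−1) ≡ −12 ≡ 25 (mod 37). Verify: 3 · 25 = 75 ≡ 1 (mod 37). ✓

Final answer: 3^(−1) ≡ 25 (mod 37)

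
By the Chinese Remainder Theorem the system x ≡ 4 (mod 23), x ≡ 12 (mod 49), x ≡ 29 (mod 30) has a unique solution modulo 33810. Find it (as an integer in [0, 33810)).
The moduli 23, 49, 30 are pairwise coprime, so by the CRT there is a unique solution mod 23·49·30 = 33810.
Solve by successive substitution. Start with x ≡ 4 (mod 23).
  Combine with x ≡ 12 (mod 49): write x = 4 + 23·t and require 4 + 23·t ≡ 12 (mod 49), i.e. 23·t ≡ 12 − 4 ≡ 8 (mod 49). Since 23^(−1) ≡ 32 (mod 49), t ≡ 32·8 ≡ 11 (mod 49). So x ≡ 4 + 23·11 = 257 (mod 1127).
  Combine with x ≡ 29 (mod 30): write x = 257 + 1127·t and require 257 + 1127·t ≡ 29 (mod 30), i.e. 1127·t ≡ 29 − 257 ≡ 12 (mod 30). Since 1127^(−1) ≡ 23 (mod 30) (1127 ≡ 17 (mod 30)), t ≡ 23·12 ≡ 6 (mod 30). So x ≡ 257 + 1127·6 = 7019 (mod 33810).
Unique solution in [0, 33810): x = 7019.

Final answer: x ≡ 7019 (mod 33810); the representative in [0, 33810) is 7019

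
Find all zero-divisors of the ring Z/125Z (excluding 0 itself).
nonzero zero-divisors of Z/125Z = {5, 10, 15, 20, 25, 30, 35, 40, 45, 50, 55, 60, 65, 70, 75, 80, 85, 90, 95, 100, 105, 110, 115, 120}

An element a ∈ Z/125Z (with a ≠ 0) is a zero-divisor iff gcd(a, 125) > 1 (because a is a unit precisely when gcd(a, n) = 1, and in Z/nZ every nonzero, non-unit element is a zero-divisor). Scan a = 1, ..., 124 and keep those with gcd(a, 125) > 1:
  gcd(5, 125) = 5, gcd(10, 125) = 5, gcd(15, 125) = 5, gcd(20, 125) = 5, gcd(25, 125) = 25, gcd(30, 125) = 5, gcd(35, 125) = 5, gcd(40, 125) = 5, gcd(45, 125) = 5, gcd(50, 125) = 25, gcd(55, 125) = 5, gcd(60, 125) = 5, gcd(65, 125) = 5, gcd(70, 125) = 5, gcd(75, 125) = 25, gcd(80, 125) = 5, gcd(85, 125) = 5, gcd(90, 125) = 5, gcd(95, 125) = 5, gcd(100, 125) = 25, gcd(105, 125) = 5, gcd(110, 125) = 5, gcd(115, 125) = 5, gcd(120, 125) = 5.
All other a ∈ {1, ..., 124} have gcd(a, 125) = 1 and are units. So the nonzero zero-divisors are exactly the 24 values of a appearing in this scan.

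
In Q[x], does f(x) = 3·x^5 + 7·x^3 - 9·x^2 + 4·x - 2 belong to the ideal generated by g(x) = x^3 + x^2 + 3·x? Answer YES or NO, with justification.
NO

In Q[x] the ideal (g) consists of all multiples of g, so f ∈ (g) iff g | f, i.e. iff the remainder of f on division by g is 0. Divide f by g (g is monic, so eliminate the leading term of the running remainder at each step):
  leading term 3·x^5: subtract (3·x^2)·g(x) = 3·x^5 + 3·x^4 + 9·x^3, leaving -3·x^4 - 2·x^3 - 9·x^2 + 4·x - 2
  leading term -3·x^4: subtract (-3·x)·g(x) = -3·x^4 - 3·x^3 - 9·x^2, leaving x^3 + 4·x - 2
  leading term x^3: subtract (1)·g(x) = x^3 + x^2 + 3·x, leaving -x^2 + x - 2
The remainder r(x) = -x^2 + x - 2 ≠ 0 (and deg r < deg g), so g ∤ f, i.e. f ∉ (g).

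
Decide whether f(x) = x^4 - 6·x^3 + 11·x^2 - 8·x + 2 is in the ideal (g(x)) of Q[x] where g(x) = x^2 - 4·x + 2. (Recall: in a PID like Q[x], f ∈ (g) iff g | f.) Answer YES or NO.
In Q[x] the ideal (g) consists of all multiples of g, so f ∈ (g) iff g | f, i.e. iff the remainder of f on division by g is 0. Divide f by g (g is monic, so eliminate the leading term of the running remainder at each step):
  leading term x^4: subtract (x^2)·g(x) = x^4 - 4·x^3 + 2·x^2, leaving -2·x^3 + 9·x^2 - 8·x + 2
  leading term -2·x^3: subtract (-2·x)·g(x) = -2·x^3 + 8·x^2 - 4·x, leaving x^2 - 4·x + 2
  leading term x^2: subtract (1)·g(x) = x^2 - 4·x + 2, leaving 0
The remainder is 0, so f(x) = g(x) · h(x) with h(x) = x^2 - 2·x + 1. Hence g | f, i.e. f ∈ (g).

Final answer: YES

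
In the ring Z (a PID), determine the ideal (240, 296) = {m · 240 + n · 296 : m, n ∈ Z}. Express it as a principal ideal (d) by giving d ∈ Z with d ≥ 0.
In the PID Z, (a, b) is generated by gcd(a, b). Compute gcd(296, 240) with the extended Euclidean algorithm, tracking rows (r, s, t) with s·296 + t·240 = r:
  row A: (296, 1, 0)   [1·296 + 0·240 = 296]
  row B: (240, 0, 1)   [0·296 + 1·240 = 240]
  296 = 1·240 + 56   → row C = row A − 1·row B = (56, 1, −1)   [check: 1·296 − 1·240 = 56]
  240 = 4·56 + 16   → row D = row B − 4·row C = (16, −4, 5)   [check: −4·296 + 5·240 = 16]
  56 = 3·16 + 8   → row E = row C − 3·row D = (8, 13, −16)   [check: 13·296 − 16·240 = 8]
  16 = 2·8 + 0   → remainder 0, stop. gcd = 8 (last nonzero row E).
So gcd(240, 296) = 8, with Bézout identity 13·296 − 16·240 = 8. Containment (⊇): the Bézout identity exhibits 8 as an element of (240, 296), giving (8) ⊆ (240, 296). Containment (⊆): since 8 | 240 and 8 | 296 (240 = 8·30, 296 = 8·37), every Z-linear combination of 240 and 296 is divisible by 8, so (240, 296) ⊆ (8). Therefore (240, 296) = (8), d = 8.

Final answer: (240, 296) = (8); d = 8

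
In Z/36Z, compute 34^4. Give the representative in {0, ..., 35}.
Use repeated squaring. Binary(4) = 100. Walk through the bits of the exponent 4 left-to-right: at each bit after the leading one, square the running value, then multiply by 34 if the bit is 1 (always reducing mod 36):
  bit 1 = 1 (leading): start with 34.
  bit 2 = 0: square 34^2 = 1156 ≡ 4 (mod 36).
  bit 3 = 0: square 4^2 = 16 (mod 36).
Final value: 34^4 ≡ 16 (mod 36).

Final answer: 16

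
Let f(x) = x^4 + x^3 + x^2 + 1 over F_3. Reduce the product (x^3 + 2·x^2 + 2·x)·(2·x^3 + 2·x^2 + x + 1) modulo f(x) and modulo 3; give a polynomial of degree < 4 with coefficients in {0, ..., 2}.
Multiply as integer polynomials: a · b = 2·x^6 + 6·x^5 + 9·x^4 + 7·x^3 + 4·x^2 + 2·x. Reducing coefficients mod 3: a · b ≡ 2·x^6 + x^3 + x^2 + 2·x. Now divide by f(x) = x^4 + x^3 + x^2 + 1 in F_3[x], eliminating the leading term at each step:
  leading term 2·x^6: subtract (2·x^2)·f(x) = 2·x^6 + 2·x^5 + 2·x^4 + 2·x^2, leaving x^5 + x^4 + x^3 + 2·x^2 + 2·x (coefficients mod 3)
  leading term x^5: subtract (x)·f(x) = x^5 + x^4 + x^3 + x, leaving 2·x^2 + x (coefficients mod 3)
The degree is now < 4, so this is the remainder. Hence a · b ≡ 2·x^2 + x in F_3[x]/(f).

Final answer: a · b ≡ 2·x^2 + x (mod f(x))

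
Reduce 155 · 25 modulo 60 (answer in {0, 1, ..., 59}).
35

Reduce the factors first: 155 ≡ 35 (mod 60), so 155 · 25 ≡ 35 · 25 (mod 60). 35 · 25 = 875. Dividing by 60: 875 = 14·60 + 35. So (155 · 25) mod 60 = 35.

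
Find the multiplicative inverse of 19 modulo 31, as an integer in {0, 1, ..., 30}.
19^(−1) ≡ 18 (mod 31)

Apply the extended Euclidean algorithm to (31, 19), tracking rows (r, s, t) with s·31 + t·19 = r. Each division r_prev = q·r_cur + r_new produces the new row as (previous row) − q·(current row):
  row A: (31, 1, 0)   [1·31 + 0·19 = 31]
  row B: (19, 0, 1)   [0·31 + 1·19 = 19]
  31 = 1·19 + 12   → row C = row A − 1·row B = (12, 1, −1)   [check: 1·31 − 1·19 = 12]
  19 = 1·12 + 7   → row D = row B − 1·row C = (7, −1, 2)   [check: −1·31 + 2·19 = 7]
  12 = 1·7 + 5   → row E = row C − 1·row D = (5, 2, −3)   [check: 2·31 − 3·19 = 5]
  7 = 1·5 + 2   → row F = row D − 1·row E = (2, −3, 5)   [check: −3·31 + 5·19 = 2]
  5 = 2·2 + 1   → row G = row E − 2·row F = (1, 8, −13)   [check: 8·31 − 13·19 = 1]
  2 = 2·1 + 0   → remainder 0, stop. gcd = 1 (last nonzero row G).
The gcd is 1, so 19 is invertible mod 31. The last nonzero row gives 8·31 − 13·19 = 1, so t = −13. So 19^(−1) ≡ −13 ≡ 18 (mod 31). Verify: 19 · 18 = 342 ≡ 1 (mod 31). ✓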